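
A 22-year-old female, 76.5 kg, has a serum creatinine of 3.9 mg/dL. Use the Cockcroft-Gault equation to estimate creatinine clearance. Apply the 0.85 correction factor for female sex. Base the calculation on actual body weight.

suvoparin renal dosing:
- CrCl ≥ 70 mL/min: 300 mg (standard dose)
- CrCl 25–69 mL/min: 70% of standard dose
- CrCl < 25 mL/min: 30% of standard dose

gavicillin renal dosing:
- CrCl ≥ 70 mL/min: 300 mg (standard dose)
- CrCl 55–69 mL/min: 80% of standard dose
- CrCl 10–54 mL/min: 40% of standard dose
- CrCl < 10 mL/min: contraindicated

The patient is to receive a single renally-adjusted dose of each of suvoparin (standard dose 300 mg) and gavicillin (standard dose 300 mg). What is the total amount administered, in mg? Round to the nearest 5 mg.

CrCl = (140 − 22) × 76.5 / (72 × 3.9) × 0.85 = 9027.0 / 280.80 × 0.85 ≈ 27.3 mL/min
CrCl ≈ 27 mL/min.
suvoparin: 25–69 mL/min → 70% of 300 mg = 210 mg.
gavicillin: 10–54 mL/min → 40% of 300 mg = 120 mg.
Total = 210 + 120 = 330 mg.

330 mg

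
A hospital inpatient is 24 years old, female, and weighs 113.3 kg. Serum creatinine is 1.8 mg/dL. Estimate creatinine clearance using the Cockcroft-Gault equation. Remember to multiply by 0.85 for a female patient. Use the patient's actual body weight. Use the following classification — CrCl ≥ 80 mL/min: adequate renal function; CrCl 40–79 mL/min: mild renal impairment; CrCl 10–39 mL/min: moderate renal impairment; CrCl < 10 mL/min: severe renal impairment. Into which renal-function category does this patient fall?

CrCl = (140 − 24) × 113.3 / (72 × 1.8) × 0.85 = 13142.8 / 129.60 × 0.85 ≈ 86.2 mL/min
86 mL/min falls in the 'adequate renal function' range.

adequate renal function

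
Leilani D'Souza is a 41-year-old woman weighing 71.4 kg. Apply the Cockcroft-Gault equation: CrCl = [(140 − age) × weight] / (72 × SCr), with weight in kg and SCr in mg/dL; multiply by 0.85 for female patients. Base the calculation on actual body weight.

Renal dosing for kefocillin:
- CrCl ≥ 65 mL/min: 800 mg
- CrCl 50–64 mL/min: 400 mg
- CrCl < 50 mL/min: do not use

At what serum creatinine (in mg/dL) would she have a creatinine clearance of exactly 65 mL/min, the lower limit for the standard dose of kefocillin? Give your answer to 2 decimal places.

Standard dose requires CrCl ≥ 65 mL/min.
Set (140 − 41) × 71.4 × 0.85 / (72 × SCr) = 65
SCr = (140 − 41) × 71.4 × 0.85 / (72 × 65) = 1.284 mg/dL

1.28 mg/dL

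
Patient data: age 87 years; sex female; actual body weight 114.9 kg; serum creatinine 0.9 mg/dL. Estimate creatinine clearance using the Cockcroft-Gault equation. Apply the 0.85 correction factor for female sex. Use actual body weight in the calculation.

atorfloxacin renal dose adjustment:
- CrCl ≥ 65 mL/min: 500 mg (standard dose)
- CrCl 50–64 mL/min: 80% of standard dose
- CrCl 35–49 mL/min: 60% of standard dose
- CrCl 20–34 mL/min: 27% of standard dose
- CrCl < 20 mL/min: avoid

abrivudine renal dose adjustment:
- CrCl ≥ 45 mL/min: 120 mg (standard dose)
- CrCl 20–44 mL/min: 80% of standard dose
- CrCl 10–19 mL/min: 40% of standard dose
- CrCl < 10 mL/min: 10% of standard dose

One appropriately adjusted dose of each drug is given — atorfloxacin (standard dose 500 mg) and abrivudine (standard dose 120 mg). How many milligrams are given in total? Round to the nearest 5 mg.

CrCl = (140 − 87) × 114.9 / (72 × 0.9) × 0.85 = 6089.7 / 64.80 × 0.85 ≈ 79.9 mL/min
CrCl ≈ 80 mL/min.
atorfloxacin: ≥ 65 mL/min → 100% of 500 mg = 500 mg.
abrivudine: ≥ 45 mL/min → 100% of 120 mg = 120 mg.
Total = 500 + 120 = 620 mg.

620 mg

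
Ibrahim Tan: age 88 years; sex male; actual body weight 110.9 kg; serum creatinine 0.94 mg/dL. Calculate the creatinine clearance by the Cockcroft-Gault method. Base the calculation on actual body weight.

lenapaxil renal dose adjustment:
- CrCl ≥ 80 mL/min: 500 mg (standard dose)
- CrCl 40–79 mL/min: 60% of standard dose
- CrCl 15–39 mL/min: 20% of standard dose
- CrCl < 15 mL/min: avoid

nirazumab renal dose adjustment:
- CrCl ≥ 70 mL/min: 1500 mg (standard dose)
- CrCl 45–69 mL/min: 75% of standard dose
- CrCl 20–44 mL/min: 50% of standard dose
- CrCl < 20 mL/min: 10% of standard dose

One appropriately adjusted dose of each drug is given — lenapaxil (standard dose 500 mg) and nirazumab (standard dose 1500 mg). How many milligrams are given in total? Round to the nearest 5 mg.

CrCl = (140 − 88) × 110.9 / (72 × 0.94) = 5766.8 / 67.68 ≈ 85.2 mL/min
CrCl ≈ 85 mL/min.
lenapaxil: ≥ 80 mL/min → 100% of 500 mg = 500 mg.
nirazumab: ≥ 70 mL/min → 100% of 1500 mg = 1500 mg.
Total = 500 + 1500 = 2000 mg.

2000 mg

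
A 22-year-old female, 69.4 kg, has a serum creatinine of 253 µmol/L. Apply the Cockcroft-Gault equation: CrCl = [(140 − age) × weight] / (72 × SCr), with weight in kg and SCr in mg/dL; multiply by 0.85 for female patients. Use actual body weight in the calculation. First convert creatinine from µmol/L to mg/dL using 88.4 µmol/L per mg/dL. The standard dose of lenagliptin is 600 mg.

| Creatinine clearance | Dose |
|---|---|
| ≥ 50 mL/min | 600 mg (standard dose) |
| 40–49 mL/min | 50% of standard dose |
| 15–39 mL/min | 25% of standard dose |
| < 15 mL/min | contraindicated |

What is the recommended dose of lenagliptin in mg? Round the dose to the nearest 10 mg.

SCr = 253 / 88.4 = 2.862 mg/dL
CrCl = (140 − 22) × 69.4 / (72 × 2.862) × 0.85 = 8189.2 / 206.06 × 0.85 ≈ 33.8 mL/min
CrCl ≈ 34 mL/min → bracket 15–39 mL/min.
25% of 600 mg = 150 mg

150 mg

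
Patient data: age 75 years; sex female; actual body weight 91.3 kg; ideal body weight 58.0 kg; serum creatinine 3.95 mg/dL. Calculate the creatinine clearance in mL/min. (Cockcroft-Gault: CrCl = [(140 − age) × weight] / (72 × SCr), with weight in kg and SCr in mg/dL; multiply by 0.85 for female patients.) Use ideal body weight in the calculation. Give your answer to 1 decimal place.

11.3 mL/min

CrCl = (140 − 75) × 58 / (72 × 3.95) × 0.85 = 3770.0 / 284.40 × 0.85 ≈ 11.3 mL/min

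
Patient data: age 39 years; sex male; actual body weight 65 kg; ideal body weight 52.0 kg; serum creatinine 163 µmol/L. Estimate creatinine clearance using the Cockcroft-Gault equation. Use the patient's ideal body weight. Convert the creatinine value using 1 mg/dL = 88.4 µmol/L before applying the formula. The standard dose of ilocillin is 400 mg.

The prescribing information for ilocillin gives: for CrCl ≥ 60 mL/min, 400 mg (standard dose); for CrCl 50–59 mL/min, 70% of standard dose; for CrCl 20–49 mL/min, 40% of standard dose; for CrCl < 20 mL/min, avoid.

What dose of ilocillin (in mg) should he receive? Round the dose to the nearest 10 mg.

160 mg

SCr = 163 / 88.4 = 1.844 mg/dL
CrCl = (140 − 39) × 52 / (72 × 1.844) = 5252.0 / 132.77 ≈ 39.6 mL/min
CrCl ≈ 40 mL/min → bracket 20–49 mL/min.
40% of 400 mg = 160 mg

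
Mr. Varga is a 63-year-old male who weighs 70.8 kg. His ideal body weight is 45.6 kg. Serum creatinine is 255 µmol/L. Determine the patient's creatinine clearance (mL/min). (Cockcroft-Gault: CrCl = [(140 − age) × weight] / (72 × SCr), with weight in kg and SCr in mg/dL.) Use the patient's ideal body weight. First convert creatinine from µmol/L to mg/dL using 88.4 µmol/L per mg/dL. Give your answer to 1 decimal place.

SCr = 255 / 88.4 = 2.885 mg/dL
CrCl = (140 − 63) × 45.6 / (72 × 2.885) = 3511.2 / 207.72 ≈ 16.9 mL/min

16.9 mL/min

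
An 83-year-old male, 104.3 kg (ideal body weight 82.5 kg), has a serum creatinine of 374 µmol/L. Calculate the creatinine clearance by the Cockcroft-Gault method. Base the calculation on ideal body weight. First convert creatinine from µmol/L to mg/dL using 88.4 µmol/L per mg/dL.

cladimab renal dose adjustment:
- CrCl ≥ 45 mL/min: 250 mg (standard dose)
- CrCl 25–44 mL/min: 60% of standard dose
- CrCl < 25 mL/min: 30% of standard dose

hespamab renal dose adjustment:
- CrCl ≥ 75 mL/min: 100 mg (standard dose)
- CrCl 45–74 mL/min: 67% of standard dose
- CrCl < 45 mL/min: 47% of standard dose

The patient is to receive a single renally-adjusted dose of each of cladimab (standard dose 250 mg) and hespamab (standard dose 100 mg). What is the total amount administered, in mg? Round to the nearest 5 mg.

SCr = 374 / 88.4 = 4.231 mg/dL
CrCl = (140 − 83) × 82.5 / (72 × 4.231) = 4702.5 / 304.63 ≈ 15.4 mL/min
CrCl ≈ 15 mL/min.
cladimab: < 25 mL/min → 30% of 250 mg = 75 mg.
hespamab: < 45 mL/min → 47% of 100 mg = 47 mg.
Total = 75 + 47 = 122 mg.

120 mg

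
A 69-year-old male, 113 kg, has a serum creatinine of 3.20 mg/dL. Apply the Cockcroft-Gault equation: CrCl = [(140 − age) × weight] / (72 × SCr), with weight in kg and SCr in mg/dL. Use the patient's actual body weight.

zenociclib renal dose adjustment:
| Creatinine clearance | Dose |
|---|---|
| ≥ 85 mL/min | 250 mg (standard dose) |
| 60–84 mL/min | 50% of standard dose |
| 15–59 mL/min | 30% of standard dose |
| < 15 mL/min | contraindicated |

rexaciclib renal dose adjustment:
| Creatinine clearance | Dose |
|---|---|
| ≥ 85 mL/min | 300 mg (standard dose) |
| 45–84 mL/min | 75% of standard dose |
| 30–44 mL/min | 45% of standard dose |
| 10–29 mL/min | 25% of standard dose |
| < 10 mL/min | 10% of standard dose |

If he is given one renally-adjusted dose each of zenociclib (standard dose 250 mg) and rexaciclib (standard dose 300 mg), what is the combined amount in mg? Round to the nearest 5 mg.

CrCl = (140 − 69) × 113 / (72 × 3.2) = 8023.0 / 230.40 ≈ 34.8 mL/min
CrCl ≈ 35 mL/min.
zenociclib: 15–59 mL/min → 30% of 250 mg = 75 mg.
rexaciclib: 30–44 mL/min → 45% of 300 mg = 135 mg.
Total = 75 + 135 = 210 mg.

210 mg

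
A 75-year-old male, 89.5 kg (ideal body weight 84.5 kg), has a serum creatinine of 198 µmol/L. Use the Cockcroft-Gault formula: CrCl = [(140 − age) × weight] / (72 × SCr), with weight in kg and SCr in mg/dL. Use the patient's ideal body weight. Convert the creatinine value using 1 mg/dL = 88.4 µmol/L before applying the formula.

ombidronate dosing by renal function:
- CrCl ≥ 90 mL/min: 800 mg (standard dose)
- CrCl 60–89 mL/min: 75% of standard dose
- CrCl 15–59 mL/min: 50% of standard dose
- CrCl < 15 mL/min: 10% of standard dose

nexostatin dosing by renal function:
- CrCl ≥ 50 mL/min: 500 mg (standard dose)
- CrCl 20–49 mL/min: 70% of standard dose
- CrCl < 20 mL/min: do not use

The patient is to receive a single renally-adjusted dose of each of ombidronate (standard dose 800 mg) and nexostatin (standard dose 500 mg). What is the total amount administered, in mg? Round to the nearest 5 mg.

SCr = 198 / 88.4 = 2.24 mg/dL
CrCl = (140 − 75) × 84.5 / (72 × 2.24) = 5492.5 / 161.28 ≈ 34.1 mL/min
CrCl ≈ 34 mL/min.
ombidronate: 15–59 mL/min → 50% of 800 mg = 400 mg.
nexostatin: 20–49 mL/min → 70% of 500 mg = 350 mg.
Total = 400 + 350 = 750 mg.

750 mg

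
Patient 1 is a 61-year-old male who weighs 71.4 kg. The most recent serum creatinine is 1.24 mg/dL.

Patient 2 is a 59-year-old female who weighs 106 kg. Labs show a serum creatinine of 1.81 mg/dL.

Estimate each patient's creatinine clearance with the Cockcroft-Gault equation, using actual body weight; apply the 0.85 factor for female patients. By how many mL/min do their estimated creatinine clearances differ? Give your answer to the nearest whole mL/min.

Patient 1: CrCl = (140 − 61) × 71.4 / (72 × 1.24) = 5640.6 / 89.28 ≈ 63.2 mL/min
Patient 2: CrCl = (140 − 59) × 106 / (72 × 1.81) × 0.85 = 8586.0 / 130.32 × 0.85 ≈ 56.0 mL/min
|63.2 − 56.0| = 7.2 mL/min

7 mL/min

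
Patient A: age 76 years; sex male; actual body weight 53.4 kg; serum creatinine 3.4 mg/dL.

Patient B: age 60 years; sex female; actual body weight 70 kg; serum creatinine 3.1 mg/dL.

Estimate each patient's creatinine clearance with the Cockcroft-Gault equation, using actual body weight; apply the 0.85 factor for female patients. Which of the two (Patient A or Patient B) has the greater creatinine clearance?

Patient A: CrCl = (140 − 76) × 53.4 / (72 × 3.4) = 3417.6 / 244.80 ≈ 14.0 mL/min
Patient B: CrCl = (140 − 60) × 70 / (72 × 3.1) × 0.85 = 5600.0 / 223.20 × 0.85 ≈ 21.3 mL/min
14.0 vs 21.3 mL/min → Patient B is higher.

Patient B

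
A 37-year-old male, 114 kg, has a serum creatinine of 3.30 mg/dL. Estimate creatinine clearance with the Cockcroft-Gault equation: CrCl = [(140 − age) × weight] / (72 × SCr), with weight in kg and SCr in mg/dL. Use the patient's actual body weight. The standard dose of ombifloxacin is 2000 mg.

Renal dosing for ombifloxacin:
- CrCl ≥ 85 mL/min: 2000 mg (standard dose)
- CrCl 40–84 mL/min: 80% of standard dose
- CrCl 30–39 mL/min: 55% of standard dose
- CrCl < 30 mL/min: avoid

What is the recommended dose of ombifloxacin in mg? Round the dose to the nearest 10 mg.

1600 mg

CrCl = (140 − 37) × 114 / (72 × 3.3) = 11742.0 / 237.60 ≈ 49.4 mL/min
CrCl ≈ 49 mL/min → bracket 40–84 mL/min.
80% of 2000 mg = 1600 mg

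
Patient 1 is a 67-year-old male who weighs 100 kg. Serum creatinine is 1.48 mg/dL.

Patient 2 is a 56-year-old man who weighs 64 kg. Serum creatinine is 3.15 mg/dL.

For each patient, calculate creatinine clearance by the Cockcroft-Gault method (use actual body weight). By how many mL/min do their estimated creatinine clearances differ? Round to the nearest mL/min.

Patient 1: CrCl = (140 − 67) × 100 / (72 × 1.48) = 7300.0 / 106.56 ≈ 68.5 mL/min
Patient 2: CrCl = (140 − 56) × 64 / (72 × 3.15) = 5376.0 / 226.80 ≈ 23.7 mL/min
|68.5 − 23.7| = 44.8 mL/min

45 mL/min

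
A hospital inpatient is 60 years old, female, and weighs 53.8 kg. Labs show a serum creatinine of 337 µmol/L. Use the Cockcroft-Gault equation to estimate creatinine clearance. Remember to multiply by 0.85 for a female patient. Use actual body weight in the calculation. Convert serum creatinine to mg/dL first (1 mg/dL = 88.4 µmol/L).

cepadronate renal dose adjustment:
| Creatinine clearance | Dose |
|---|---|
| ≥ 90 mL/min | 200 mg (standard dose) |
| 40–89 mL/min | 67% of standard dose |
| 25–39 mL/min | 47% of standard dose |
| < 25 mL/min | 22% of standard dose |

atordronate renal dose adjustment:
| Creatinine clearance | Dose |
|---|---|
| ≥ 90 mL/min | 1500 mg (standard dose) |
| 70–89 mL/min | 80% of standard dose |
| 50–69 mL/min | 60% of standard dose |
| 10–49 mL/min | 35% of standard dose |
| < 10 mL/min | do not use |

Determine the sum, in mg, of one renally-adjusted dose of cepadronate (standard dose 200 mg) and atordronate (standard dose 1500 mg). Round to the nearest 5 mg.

SCr = 337 / 88.4 = 3.812 mg/dL
CrCl = (140 − 60) × 53.8 / (72 × 3.812) × 0.85 = 4304.0 / 274.46 × 0.85 ≈ 13.3 mL/min
CrCl ≈ 13 mL/min.
cepadronate: < 25 mL/min → 22% of 200 mg = 44 mg.
atordronate: 10–49 mL/min → 35% of 1500 mg = 525 mg.
Total = 44 + 525 = 569 mg.

570 mg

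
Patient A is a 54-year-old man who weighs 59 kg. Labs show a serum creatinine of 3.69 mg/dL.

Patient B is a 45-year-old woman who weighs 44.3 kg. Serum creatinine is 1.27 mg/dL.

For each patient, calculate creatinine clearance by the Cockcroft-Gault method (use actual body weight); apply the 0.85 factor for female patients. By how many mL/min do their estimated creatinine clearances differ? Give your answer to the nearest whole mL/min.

20 mL/min

Patient A: CrCl = (140 − 54) × 59 / (72 × 3.69) = 5074.0 / 265.68 ≈ 19.1 mL/min
Patient B: CrCl = (140 − 45) × 44.3 / (72 × 1.27) × 0.85 = 4208.5 / 91.44 × 0.85 ≈ 39.1 mL/min
|19.1 − 39.1| = 20.0 mL/min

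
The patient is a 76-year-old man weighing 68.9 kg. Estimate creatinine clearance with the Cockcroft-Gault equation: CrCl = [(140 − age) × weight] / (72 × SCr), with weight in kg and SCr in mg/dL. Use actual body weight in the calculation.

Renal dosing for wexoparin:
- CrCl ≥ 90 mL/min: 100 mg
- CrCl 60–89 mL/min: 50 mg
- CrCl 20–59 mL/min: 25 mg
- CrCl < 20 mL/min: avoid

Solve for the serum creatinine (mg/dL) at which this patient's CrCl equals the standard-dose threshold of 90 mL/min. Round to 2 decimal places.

0.68 mg/dL

Standard dose requires CrCl ≥ 90 mL/min.
Set (140 − 76) × 68.9 / (72 × SCr) = 90
SCr = (140 − 76) × 68.9 / (72 × 90) = 0.680 mg/dL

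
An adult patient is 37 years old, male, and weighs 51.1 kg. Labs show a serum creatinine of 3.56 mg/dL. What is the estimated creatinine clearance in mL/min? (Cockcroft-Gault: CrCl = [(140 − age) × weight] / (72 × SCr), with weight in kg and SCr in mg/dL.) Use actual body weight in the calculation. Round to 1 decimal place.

CrCl = (140 − 37) × 51.1 / (72 × 3.56) = 5263.3 / 256.32 ≈ 20.5 mL/min

20.5 mL/min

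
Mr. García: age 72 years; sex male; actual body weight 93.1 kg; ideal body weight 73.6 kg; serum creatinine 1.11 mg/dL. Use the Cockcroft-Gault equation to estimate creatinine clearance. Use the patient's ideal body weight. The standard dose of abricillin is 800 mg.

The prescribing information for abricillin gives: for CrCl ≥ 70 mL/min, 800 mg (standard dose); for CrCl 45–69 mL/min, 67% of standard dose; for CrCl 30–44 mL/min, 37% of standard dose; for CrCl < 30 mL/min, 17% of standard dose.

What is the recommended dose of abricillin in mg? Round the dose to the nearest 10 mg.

CrCl = (140 − 72) × 73.6 / (72 × 1.11) = 5004.8 / 79.92 ≈ 62.6 mL/min
CrCl ≈ 63 mL/min → bracket 45–69 mL/min.
67% of 800 mg = 536 mg → 540 mg

540 mg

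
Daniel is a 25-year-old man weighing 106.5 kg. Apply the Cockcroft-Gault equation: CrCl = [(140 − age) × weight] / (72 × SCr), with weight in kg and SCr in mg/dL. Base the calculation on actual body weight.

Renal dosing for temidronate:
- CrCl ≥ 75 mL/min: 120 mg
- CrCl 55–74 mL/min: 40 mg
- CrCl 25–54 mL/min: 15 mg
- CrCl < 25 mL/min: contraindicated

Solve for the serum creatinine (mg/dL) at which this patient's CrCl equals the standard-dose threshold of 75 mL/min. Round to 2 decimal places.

2.27 mg/dL

Standard dose requires CrCl ≥ 75 mL/min.
Set (140 − 25) × 106.5 / (72 × SCr) = 75
SCr = (140 − 25) × 106.5 / (72 × 75) = 2.268 mg/dL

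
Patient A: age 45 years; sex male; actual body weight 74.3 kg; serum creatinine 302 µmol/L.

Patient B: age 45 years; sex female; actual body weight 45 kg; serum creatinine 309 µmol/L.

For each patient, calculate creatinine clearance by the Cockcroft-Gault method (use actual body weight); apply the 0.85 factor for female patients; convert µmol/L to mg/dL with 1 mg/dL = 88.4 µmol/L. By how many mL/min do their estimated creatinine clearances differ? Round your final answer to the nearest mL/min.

14 mL/min

Patient A: SCr = 302 / 88.4 = 3.416 mg/dL
Patient A: CrCl = (140 − 45) × 74.3 / (72 × 3.416) = 7058.5 / 245.95 ≈ 28.7 mL/min
Patient B: SCr = 309 / 88.4 = 3.495 mg/dL
Patient B: CrCl = (140 − 45) × 45 / (72 × 3.495) × 0.85 = 4275.0 / 251.64 × 0.85 ≈ 14.4 mL/min
|28.7 − 14.4| = 14.3 mL/min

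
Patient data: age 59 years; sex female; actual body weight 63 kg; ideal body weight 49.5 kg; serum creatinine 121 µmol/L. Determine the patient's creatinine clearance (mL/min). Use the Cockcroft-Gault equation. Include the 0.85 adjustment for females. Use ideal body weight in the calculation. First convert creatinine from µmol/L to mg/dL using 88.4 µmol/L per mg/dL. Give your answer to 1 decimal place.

34.6 mL/min

SCr = 121 / 88.4 = 1.369 mg/dL
CrCl = (140 − 59) × 49.5 / (72 × 1.369) × 0.85 = 4009.5 / 98.57 × 0.85 ≈ 34.6 mL/min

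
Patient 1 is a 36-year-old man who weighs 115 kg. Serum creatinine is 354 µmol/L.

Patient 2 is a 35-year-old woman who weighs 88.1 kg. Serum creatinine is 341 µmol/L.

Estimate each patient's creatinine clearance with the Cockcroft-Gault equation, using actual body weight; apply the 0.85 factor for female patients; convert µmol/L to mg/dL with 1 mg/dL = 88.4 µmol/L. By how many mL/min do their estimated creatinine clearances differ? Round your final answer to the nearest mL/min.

13 mL/min

Patient 1: SCr = 354 / 88.4 = 4.005 mg/dL
Patient 1: CrCl = (140 − 36) × 115 / (72 × 4.005) = 11960.0 / 288.36 ≈ 41.5 mL/min
Patient 2: SCr = 341 / 88.4 = 3.857 mg/dL
Patient 2: CrCl = (140 − 35) × 88.1 / (72 × 3.857) × 0.85 = 9250.5 / 277.70 × 0.85 ≈ 28.3 mL/min
|41.5 − 28.3| = 13.2 mL/min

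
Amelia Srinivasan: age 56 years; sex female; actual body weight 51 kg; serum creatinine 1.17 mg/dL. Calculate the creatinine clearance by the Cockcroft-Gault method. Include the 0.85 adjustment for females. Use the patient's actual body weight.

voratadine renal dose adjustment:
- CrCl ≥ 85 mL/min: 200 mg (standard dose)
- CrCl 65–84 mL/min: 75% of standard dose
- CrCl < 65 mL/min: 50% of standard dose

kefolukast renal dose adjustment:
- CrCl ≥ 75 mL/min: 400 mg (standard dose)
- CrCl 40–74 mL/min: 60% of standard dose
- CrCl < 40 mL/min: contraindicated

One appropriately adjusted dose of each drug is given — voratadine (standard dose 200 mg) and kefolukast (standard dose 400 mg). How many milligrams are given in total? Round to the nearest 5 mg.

CrCl = (140 − 56) × 51 / (72 × 1.17) × 0.85 = 4284.0 / 84.24 × 0.85 ≈ 43.2 mL/min
CrCl ≈ 43 mL/min.
voratadine: < 65 mL/min → 50% of 200 mg = 100 mg.
kefolukast: 40–74 mL/min → 60% of 400 mg = 240 mg.
Total = 100 + 240 = 340 mg.

340 mg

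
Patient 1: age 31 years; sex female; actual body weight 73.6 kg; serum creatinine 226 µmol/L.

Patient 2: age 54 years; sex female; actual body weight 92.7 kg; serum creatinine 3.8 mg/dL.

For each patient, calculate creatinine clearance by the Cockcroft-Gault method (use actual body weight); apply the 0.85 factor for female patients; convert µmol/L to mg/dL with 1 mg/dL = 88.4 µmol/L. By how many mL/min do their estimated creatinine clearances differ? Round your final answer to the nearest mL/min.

Patient 1: SCr = 226 / 88.4 = 2.557 mg/dL
Patient 1: CrCl = (140 − 31) × 73.6 / (72 × 2.557) × 0.85 = 8022.4 / 184.10 × 0.85 ≈ 37.0 mL/min
Patient 2: CrCl = (140 − 54) × 92.7 / (72 × 3.8) × 0.85 = 7972.2 / 273.60 × 0.85 ≈ 24.8 mL/min
|37.0 − 24.8| = 12.2 mL/min

12 mL/min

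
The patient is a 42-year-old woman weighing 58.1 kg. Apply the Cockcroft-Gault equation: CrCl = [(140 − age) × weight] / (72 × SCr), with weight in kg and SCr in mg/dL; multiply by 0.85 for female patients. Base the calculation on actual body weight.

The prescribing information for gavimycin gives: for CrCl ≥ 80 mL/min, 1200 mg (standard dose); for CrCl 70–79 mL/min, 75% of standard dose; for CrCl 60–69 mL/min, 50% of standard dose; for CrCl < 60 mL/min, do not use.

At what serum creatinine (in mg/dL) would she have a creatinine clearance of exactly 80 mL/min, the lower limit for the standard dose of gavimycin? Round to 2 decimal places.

0.84 mg/dL

Standard dose requires CrCl ≥ 80 mL/min.
Set (140 − 42) × 58.1 × 0.85 / (72 × SCr) = 80
SCr = (140 − 42) × 58.1 × 0.85 / (72 × 80) = 0.840 mg/dL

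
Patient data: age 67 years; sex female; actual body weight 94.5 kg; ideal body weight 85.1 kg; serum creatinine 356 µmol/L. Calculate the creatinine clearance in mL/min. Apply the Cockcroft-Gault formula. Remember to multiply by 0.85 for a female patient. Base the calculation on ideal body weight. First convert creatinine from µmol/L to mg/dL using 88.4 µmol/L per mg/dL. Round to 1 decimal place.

SCr = 356 / 88.4 = 4.027 mg/dL
CrCl = (140 − 67) × 85.1 / (72 × 4.027) × 0.85 = 6212.3 / 289.94 × 0.85 ≈ 18.2 mL/min

18.2 mL/min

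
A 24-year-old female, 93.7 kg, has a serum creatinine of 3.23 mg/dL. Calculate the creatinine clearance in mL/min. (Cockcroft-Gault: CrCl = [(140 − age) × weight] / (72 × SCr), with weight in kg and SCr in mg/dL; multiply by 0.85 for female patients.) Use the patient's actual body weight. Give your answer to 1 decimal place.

39.7 mL/min

CrCl = (140 − 24) × 93.7 / (72 × 3.23) × 0.85 = 10869.2 / 232.56 × 0.85 ≈ 39.7 mL/min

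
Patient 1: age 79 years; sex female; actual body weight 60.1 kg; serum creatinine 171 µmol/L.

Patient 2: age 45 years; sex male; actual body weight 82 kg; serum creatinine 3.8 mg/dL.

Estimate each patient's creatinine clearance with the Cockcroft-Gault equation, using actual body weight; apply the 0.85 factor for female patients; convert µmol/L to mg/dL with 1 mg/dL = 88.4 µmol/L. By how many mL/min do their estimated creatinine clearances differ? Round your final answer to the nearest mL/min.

6 mL/min

Patient 1: SCr = 171 / 88.4 = 1.934 mg/dL
Patient 1: CrCl = (140 − 79) × 60.1 / (72 × 1.934) × 0.85 = 3666.1 / 139.25 × 0.85 ≈ 22.4 mL/min
Patient 2: CrCl = (140 − 45) × 82 / (72 × 3.8) = 7790.0 / 273.60 ≈ 28.5 mL/min
|22.4 − 28.5| = 6.1 mL/min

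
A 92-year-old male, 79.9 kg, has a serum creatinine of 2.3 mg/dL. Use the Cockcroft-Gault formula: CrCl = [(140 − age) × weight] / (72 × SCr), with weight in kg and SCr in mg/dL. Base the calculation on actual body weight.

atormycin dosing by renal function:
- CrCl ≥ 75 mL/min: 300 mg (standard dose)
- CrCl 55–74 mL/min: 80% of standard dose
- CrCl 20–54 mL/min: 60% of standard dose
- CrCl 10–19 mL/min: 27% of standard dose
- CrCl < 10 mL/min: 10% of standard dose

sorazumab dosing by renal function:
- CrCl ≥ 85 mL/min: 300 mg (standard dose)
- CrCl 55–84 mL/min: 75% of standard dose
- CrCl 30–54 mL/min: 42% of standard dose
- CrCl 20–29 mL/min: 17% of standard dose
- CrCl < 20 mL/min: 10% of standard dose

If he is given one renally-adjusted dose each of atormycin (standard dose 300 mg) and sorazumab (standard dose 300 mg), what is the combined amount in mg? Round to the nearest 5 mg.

230 mg

CrCl = (140 − 92) × 79.9 / (72 × 2.3) = 3835.2 / 165.60 ≈ 23.2 mL/min
CrCl ≈ 23 mL/min.
atormycin: 20–54 mL/min → 60% of 300 mg = 180 mg.
sorazumab: 20–29 mL/min → 17% of 300 mg = 51 mg.
Total = 180 + 51 = 231 mg.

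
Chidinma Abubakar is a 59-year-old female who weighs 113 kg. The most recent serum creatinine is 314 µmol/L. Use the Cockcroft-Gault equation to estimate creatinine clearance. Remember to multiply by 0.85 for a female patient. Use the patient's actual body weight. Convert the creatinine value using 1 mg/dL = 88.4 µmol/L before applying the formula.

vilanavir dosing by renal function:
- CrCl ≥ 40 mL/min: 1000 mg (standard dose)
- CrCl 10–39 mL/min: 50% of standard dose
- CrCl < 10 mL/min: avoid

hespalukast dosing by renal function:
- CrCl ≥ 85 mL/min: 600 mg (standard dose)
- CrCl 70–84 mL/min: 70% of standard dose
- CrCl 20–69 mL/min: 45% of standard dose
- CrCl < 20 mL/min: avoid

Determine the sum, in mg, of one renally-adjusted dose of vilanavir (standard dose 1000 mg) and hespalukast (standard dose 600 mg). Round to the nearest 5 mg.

770 mg

SCr = 314 / 88.4 = 3.552 mg/dL
CrCl = (140 − 59) × 113 / (72 × 3.552) × 0.85 = 9153.0 / 255.74 × 0.85 ≈ 30.4 mL/min
CrCl ≈ 30 mL/min.
vilanavir: 10–39 mL/min → 50% of 1000 mg = 500 mg.
hespalukast: 20–69 mL/min → 45% of 600 mg = 270 mg.
Total = 500 + 270 = 770 mg.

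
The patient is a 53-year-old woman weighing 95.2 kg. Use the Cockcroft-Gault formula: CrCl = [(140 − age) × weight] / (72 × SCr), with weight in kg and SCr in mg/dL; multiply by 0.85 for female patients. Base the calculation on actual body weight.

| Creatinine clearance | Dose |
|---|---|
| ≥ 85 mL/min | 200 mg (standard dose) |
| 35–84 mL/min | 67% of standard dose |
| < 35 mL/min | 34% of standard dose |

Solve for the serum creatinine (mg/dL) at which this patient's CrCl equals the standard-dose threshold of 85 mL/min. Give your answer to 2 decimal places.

1.15 mg/dL

Standard dose requires CrCl ≥ 85 mL/min.
Set (140 − 53) × 95.2 × 0.85 / (72 × SCr) = 85
SCr = (140 − 53) × 95.2 × 0.85 / (72 × 85) = 1.150 mg/dL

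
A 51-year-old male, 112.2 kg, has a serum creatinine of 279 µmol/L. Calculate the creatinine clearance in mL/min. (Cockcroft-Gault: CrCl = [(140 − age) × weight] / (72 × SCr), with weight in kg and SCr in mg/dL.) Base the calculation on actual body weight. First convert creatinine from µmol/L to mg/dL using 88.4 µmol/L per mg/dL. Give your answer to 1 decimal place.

43.9 mL/min

SCr = 279 / 88.4 = 3.156 mg/dL
CrCl = (140 − 51) × 112.2 / (72 × 3.156) = 9985.8 / 227.23 ≈ 43.9 mL/min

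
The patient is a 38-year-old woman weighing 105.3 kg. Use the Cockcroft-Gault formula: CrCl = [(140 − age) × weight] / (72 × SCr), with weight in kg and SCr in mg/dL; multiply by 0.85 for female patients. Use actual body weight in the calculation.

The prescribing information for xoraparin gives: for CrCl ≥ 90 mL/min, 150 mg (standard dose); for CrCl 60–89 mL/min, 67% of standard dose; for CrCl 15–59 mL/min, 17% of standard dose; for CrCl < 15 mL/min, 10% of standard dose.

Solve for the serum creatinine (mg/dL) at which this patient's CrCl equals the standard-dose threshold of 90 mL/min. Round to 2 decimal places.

Standard dose requires CrCl ≥ 90 mL/min.
Set (140 − 38) × 105.3 × 0.85 / (72 × SCr) = 90
SCr = (140 − 38) × 105.3 × 0.85 / (72 × 90) = 1.409 mg/dL

1.41 mg/dL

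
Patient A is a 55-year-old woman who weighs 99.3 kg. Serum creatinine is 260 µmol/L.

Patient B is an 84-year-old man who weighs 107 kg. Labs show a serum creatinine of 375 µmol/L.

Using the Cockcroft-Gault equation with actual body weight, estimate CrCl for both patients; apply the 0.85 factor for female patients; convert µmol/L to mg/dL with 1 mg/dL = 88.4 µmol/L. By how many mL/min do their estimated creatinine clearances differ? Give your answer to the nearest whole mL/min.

14 mL/min

Patient A: SCr = 260 / 88.4 = 2.941 mg/dL
Patient A: CrCl = (140 − 55) × 99.3 / (72 × 2.941) × 0.85 = 8440.5 / 211.75 × 0.85 ≈ 33.9 mL/min
Patient B: SCr = 375 / 88.4 = 4.242 mg/dL
Patient B: CrCl = (140 − 84) × 107 / (72 × 4.242) = 5992.0 / 305.42 ≈ 19.6 mL/min
|33.9 − 19.6| = 14.3 mL/min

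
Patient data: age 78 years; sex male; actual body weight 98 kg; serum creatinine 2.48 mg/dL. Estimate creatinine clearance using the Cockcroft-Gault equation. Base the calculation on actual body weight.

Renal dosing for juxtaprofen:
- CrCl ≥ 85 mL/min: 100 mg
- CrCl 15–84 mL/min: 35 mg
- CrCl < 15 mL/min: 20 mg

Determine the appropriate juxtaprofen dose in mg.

35 mg

CrCl = (140 − 78) × 98 / (72 × 2.48) = 6076.0 / 178.56 ≈ 34.0 mL/min
CrCl ≈ 34 mL/min → bracket 15–84 mL/min.
Dose for this bracket: 35 mg.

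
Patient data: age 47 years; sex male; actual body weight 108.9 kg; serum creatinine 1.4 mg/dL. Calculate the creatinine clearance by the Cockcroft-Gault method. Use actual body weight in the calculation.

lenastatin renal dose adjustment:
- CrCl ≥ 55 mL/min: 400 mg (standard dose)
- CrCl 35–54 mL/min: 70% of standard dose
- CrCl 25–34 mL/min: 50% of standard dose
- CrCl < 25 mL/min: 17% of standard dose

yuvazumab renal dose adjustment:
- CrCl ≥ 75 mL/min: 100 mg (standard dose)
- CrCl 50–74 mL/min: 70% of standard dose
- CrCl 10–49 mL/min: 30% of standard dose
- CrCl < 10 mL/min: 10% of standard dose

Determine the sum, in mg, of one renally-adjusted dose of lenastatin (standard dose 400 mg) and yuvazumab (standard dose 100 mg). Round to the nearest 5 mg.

CrCl = (140 − 47) × 108.9 / (72 × 1.4) = 10127.7 / 100.80 ≈ 100.5 mL/min
CrCl ≈ 100 mL/min.
lenastatin: ≥ 55 mL/min → 100% of 400 mg = 400 mg.
yuvazumab: ≥ 75 mL/min → 100% of 100 mg = 100 mg.
Total = 400 + 100 = 500 mg.

500 mg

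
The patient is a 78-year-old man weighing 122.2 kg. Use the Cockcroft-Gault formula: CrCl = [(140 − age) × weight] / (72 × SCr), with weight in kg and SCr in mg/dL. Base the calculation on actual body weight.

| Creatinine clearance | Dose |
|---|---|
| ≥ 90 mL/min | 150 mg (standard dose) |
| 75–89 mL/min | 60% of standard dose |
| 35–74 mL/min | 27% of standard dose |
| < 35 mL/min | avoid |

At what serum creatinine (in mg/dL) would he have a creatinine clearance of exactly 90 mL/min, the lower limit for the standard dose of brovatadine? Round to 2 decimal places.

Standard dose requires CrCl ≥ 90 mL/min.
Set (140 − 78) × 122.2 / (72 × SCr) = 90
SCr = (140 − 78) × 122.2 / (72 × 90) = 1.169 mg/dL

1.17 mg/dL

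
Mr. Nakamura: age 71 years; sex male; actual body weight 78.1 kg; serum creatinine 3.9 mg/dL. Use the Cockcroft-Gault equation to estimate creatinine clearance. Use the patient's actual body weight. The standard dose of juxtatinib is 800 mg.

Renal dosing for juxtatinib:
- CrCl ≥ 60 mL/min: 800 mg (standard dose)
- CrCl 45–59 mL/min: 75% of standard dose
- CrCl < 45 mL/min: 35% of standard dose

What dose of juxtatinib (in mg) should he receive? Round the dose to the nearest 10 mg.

280 mg

CrCl = (140 − 71) × 78.1 / (72 × 3.9) = 5388.9 / 280.80 ≈ 19.2 mL/min
CrCl ≈ 19 mL/min → bracket < 45 mL/min.
35% of 800 mg = 280 mg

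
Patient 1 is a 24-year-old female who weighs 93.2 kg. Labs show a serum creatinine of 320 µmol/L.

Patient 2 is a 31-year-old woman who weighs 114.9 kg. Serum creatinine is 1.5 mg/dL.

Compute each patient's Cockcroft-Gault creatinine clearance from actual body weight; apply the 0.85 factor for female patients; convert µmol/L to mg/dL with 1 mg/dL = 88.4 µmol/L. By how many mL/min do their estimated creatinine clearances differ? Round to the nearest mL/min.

Patient 1: SCr = 320 / 88.4 = 3.62 mg/dL
Patient 1: CrCl = (140 − 24) × 93.2 / (72 × 3.62) × 0.85 = 10811.2 / 260.64 × 0.85 ≈ 35.3 mL/min
Patient 2: CrCl = (140 − 31) × 114.9 / (72 × 1.5) × 0.85 = 12524.1 / 108.00 × 0.85 ≈ 98.6 mL/min
|35.3 − 98.6| = 63.3 mL/min

63 mL/min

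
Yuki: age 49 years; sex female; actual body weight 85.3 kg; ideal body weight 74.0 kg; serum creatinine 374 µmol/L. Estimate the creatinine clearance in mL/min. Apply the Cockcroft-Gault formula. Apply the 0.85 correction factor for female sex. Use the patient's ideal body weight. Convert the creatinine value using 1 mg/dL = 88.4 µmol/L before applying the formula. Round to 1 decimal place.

18.8 mL/min

SCr = 374 / 88.4 = 4.231 mg/dL
CrCl = (140 − 49) × 74 / (72 × 4.231) × 0.85 = 6734.0 / 304.63 × 0.85 ≈ 18.8 mL/min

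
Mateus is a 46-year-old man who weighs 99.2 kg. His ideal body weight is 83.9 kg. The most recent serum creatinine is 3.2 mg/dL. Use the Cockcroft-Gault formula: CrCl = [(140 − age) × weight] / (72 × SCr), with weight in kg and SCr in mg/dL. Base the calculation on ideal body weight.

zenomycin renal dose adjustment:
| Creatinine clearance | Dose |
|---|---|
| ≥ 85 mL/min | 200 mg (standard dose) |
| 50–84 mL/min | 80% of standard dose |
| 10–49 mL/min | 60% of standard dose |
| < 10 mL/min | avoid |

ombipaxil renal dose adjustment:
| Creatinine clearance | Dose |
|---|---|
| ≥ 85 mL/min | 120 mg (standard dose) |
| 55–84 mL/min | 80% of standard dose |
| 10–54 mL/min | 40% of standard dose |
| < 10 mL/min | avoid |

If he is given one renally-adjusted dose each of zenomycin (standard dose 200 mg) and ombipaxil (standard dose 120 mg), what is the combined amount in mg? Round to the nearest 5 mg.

170 mg

CrCl = (140 − 46) × 83.9 / (72 × 3.2) = 7886.6 / 230.40 ≈ 34.2 mL/min
CrCl ≈ 34 mL/min.
zenomycin: 10–49 mL/min → 60% of 200 mg = 120 mg.
ombipaxil: 10–54 mL/min → 40% of 120 mg = 48 mg.
Total = 120 + 48 = 168 mg.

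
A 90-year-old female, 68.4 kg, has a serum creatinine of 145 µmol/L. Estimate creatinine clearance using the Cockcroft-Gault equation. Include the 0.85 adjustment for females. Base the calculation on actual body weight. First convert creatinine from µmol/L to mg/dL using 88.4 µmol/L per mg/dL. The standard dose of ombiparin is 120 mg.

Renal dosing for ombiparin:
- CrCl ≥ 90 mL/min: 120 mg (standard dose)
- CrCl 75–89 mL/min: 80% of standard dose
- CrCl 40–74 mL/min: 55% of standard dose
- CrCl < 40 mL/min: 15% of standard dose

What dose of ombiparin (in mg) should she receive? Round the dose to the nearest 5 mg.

20 mg

SCr = 145 / 88.4 = 1.64 mg/dL
CrCl = (140 − 90) × 68.4 / (72 × 1.64) × 0.85 = 3420.0 / 118.08 × 0.85 ≈ 24.6 mL/min
CrCl ≈ 25 mL/min → bracket < 40 mL/min.
15% of 120 mg = 18 mg → 20 mg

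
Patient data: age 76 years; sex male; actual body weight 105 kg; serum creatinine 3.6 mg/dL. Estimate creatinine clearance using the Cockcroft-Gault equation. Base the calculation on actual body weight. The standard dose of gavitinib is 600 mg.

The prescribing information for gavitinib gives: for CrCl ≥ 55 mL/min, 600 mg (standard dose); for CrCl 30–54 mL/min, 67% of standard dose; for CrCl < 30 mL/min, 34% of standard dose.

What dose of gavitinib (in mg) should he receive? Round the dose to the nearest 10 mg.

CrCl = (140 − 76) × 105 / (72 × 3.6) = 6720.0 / 259.20 ≈ 25.9 mL/min
CrCl ≈ 26 mL/min → bracket < 30 mL/min.
34% of 600 mg = 204 mg → 200 mg

200 mg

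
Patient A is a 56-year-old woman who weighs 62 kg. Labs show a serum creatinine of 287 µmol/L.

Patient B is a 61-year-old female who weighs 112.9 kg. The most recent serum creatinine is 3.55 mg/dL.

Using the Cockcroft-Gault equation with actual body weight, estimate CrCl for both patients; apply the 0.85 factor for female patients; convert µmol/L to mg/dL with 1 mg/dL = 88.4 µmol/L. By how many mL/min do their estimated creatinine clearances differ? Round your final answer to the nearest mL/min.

Patient A: SCr = 287 / 88.4 = 3.247 mg/dL
Patient A: CrCl = (140 − 56) × 62 / (72 × 3.247) × 0.85 = 5208.0 / 233.78 × 0.85 ≈ 18.9 mL/min
Patient B: CrCl = (140 − 61) × 112.9 / (72 × 3.55) × 0.85 = 8919.1 / 255.60 × 0.85 ≈ 29.7 mL/min
|18.9 − 29.7| = 10.8 mL/min

11 mL/min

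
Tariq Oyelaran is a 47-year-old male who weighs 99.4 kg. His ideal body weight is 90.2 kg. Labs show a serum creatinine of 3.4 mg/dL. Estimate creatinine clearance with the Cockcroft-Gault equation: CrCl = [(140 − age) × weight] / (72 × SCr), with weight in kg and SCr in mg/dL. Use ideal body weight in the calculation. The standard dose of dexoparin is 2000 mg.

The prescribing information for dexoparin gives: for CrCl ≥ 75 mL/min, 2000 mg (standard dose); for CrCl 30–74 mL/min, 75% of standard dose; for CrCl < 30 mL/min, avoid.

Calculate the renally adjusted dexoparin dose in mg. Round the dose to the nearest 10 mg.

CrCl = (140 − 47) × 90.2 / (72 × 3.4) = 8388.6 / 244.80 ≈ 34.3 mL/min
CrCl ≈ 34 mL/min → bracket 30–74 mL/min.
75% of 2000 mg = 1500 mg

1500 mg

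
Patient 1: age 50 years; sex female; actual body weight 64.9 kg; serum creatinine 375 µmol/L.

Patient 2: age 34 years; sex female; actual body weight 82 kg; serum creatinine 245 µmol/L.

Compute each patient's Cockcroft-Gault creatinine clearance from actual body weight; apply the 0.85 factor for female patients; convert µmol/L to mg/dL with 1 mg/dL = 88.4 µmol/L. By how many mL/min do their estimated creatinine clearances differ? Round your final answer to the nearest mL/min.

Patient 1: SCr = 375 / 88.4 = 4.242 mg/dL
Patient 1: CrCl = (140 − 50) × 64.9 / (72 × 4.242) × 0.85 = 5841.0 / 305.42 × 0.85 ≈ 16.3 mL/min
Patient 2: SCr = 245 / 88.4 = 2.771 mg/dL
Patient 2: CrCl = (140 − 34) × 82 / (72 × 2.771) × 0.85 = 8692.0 / 199.51 × 0.85 ≈ 37.0 mL/min
|16.3 − 37.0| = 20.7 mL/min

21 mL/min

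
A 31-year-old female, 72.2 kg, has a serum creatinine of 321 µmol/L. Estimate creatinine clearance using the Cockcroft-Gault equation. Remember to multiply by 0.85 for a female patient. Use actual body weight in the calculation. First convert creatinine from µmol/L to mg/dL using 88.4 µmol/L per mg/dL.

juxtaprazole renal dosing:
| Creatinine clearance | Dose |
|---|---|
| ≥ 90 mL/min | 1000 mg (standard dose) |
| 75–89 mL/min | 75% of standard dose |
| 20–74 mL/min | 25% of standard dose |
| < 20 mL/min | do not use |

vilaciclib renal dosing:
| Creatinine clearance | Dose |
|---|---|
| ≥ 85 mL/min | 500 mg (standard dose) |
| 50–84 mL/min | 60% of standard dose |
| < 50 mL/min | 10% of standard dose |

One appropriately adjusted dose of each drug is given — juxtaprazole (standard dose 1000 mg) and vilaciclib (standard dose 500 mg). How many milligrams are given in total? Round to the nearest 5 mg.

300 mg

SCr = 321 / 88.4 = 3.631 mg/dL
CrCl = (140 − 31) × 72.2 / (72 × 3.631) × 0.85 = 7869.8 / 261.43 × 0.85 ≈ 25.6 mL/min
CrCl ≈ 26 mL/min.
juxtaprazole: 20–74 mL/min → 25% of 1000 mg = 250 mg.
vilaciclib: < 50 mL/min → 10% of 500 mg = 50 mg.
Total = 250 + 50 = 300 mg.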